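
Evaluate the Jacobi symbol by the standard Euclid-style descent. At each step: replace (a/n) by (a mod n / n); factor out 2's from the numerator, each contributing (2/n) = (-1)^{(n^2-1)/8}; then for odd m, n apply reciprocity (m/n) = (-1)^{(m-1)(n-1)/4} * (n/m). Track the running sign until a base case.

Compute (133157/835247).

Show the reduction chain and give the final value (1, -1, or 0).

1

flip (133157/835247) -> (835247/133157): both odd, 133157 mod 4 = 1, 835247 mod 4 = 3, so the flip contributes +1; sign now +1
(835247/133157): 835247 mod 133157 = 36305, so (835247/133157) = (36305/133157)
flip (36305/133157) -> (133157/36305): both odd, 36305 mod 4 = 1, 133157 mod 4 = 1, so the flip contributes +1; sign now +1
(133157/36305): 133157 mod 36305 = 24242, so (133157/36305) = (24242/36305)
factor out 2^1: 24242 = 2^1·12121; with 36305 mod 8 = 1, (2/36305) = +1; sign now +1; continue with (12121/36305)
flip (12121/36305) -> (36305/12121): both odd, 12121 mod 4 = 1, 36305 mod 4 = 1, so the flip contributes +1; sign now +1
(36305/12121): 36305 mod 12121 = 12063, so (36305/12121) = (12063/12121)
flip (12063/12121) -> (12121/12063): both odd, 12063 mod 4 = 3, 12121 mod 4 = 1, so the flip contributes +1; sign now +1
(12121/12063): 12121 mod 12063 = 58, so (12121/12063) = (58/12063)
factor out 2^1: 58 = 2^1·29; with 12063 mod 8 = 7, (2/12063) = +1; sign now +1; continue with (29/12063)
flip (29/12063) -> (12063/29): both odd, 29 mod 4 = 1, 12063 mod 4 = 3, so the flip contributes +1; sign now +1
(12063/29): 12063 mod 29 = 28, so (12063/29) = (28/29)
factor out 2^2: 28 = 2^2·7; with 29 mod 8 = 5, (2/29) = -1; sign now +1; continue with (7/29)
flip (7/29) -> (29/7): both odd, 7 mod 4 = 3, 29 mod 4 = 1, so the flip contributes +1; sign now +1
(29/7): 29 mod 7 = 1, so (29/7) = (1/7)
reached (1/7) = 1, so the symbol is +1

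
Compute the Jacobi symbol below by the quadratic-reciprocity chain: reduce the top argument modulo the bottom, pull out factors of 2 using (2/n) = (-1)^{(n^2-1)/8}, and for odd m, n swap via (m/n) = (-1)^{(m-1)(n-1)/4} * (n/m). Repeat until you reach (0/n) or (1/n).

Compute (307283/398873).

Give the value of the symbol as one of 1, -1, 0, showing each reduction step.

1

flip (307283/398873) -> (398873/307283): both odd, 307283 mod 4 = 3, 398873 mod 4 = 1, so the flip contributes +1; sign now +1
(398873/307283): 398873 mod 307283 = 91590, so (398873/307283) = (91590/307283)
factor out 2^1: 91590 = 2^1·45795; with 307283 mod 8 = 3, (2/307283) = -1; sign now -1; continue with (45795/307283)
flip (45795/307283) -> (307283/45795): both odd, 45795 mod 4 = 3, 307283 mod 4 = 3, so the flip contributes -1; sign now +1
(307283/45795): 307283 mod 45795 = 32513, so (307283/45795) = (32513/45795)
flip (32513/45795) -> (45795/32513): both odd, 32513 mod 4 = 1, 45795 mod 4 = 3, so the flip contributes +1; sign now +1
(45795/32513): 45795 mod 32513 = 13282, so (45795/32513) = (13282/32513)
factor out 2^1: 13282 = 2^1·6641; with 32513 mod 8 = 1, (2/32513) = +1; sign now +1; continue with (6641/32513)
flip (6641/32513) -> (32513/6641): both odd, 6641 mod 4 = 1, 32513 mod 4 = 1, so the flip contributes +1; sign now +1
(32513/6641): 32513 mod 6641 = 5949, so (32513/6641) = (5949/6641)
flip (5949/6641) -> (6641/5949): both odd, 5949 mod 4 = 1, 6641 mod 4 = 1, so the flip contributes +1; sign now +1
(6641/5949): 6641 mod 5949 = 692, so (6641/5949) = (692/5949)
factor out 2^2: 692 = 2^2·173; with 5949 mod 8 = 5, (2/5949) = -1; sign now +1; continue with (173/5949)
flip (173/5949) -> (5949/173): both odd, 173 mod 4 = 1, 5949 mod 4 = 1, so the flip contributes +1; sign now +1
(5949/173): 5949 mod 173 = 67, so (5949/173) = (67/173)
flip (67/173) -> (173/67): both odd, 67 mod 4 = 3, 173 mod 4 = 1, so the flip contributes +1; sign now +1
(173/67): 173 mod 67 = 39, so (173/67) = (39/67)
flip (39/67) -> (67/39): both odd, 39 mod 4 = 3, 67 mod 4 = 3, so the flip contributes -1; sign now -1
(67/39): 67 mod 39 = 28, so (67/39) = (28/39)
factor out 2^2: 28 = 2^2·7; with 39 mod 8 = 7, (2/39) = +1; sign now -1; continue with (7/39)
flip (7/39) -> (39/7): both odd, 7 mod 4 = 3, 39 mod 4 = 3, so the flip contributes -1; sign now +1
(39/7): 39 mod 7 = 4, so (39/7) = (4/7)
factor out 2^2: 4 = 2^2·1; with 7 mod 8 = 7, (2/7) = +1; sign now +1; continue with (1/7)
reached (1/7) = 1, so the symbol is +1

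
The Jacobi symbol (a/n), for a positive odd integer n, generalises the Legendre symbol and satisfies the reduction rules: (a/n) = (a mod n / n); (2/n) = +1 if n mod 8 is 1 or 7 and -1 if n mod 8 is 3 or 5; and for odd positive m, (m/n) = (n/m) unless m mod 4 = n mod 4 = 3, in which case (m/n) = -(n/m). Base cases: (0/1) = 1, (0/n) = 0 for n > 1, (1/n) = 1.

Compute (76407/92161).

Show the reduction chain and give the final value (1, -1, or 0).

flip (76407/92161) -> (92161/76407): both odd, 76407 mod 4 = 3, 92161 mod 4 = 1, so the flip contributes +1; sign now +1
(92161/76407): 92161 mod 76407 = 15754, so (92161/76407) = (15754/76407)
factor out 2^1: 15754 = 2^1·7877; with 76407 mod 8 = 7, (2/76407) = +1; sign now +1; continue with (7877/76407)
flip (7877/76407) -> (76407/7877): both odd, 7877 mod 4 = 1, 76407 mod 4 = 3, so the flip contributes +1; sign now +1
(76407/7877): 76407 mod 7877 = 5514, so (76407/7877) = (5514/7877)
factor out 2^1: 5514 = 2^1·2757; with 7877 mod 8 = 5, (2/7877) = -1; sign now -1; continue with (2757/7877)
flip (2757/7877) -> (7877/2757): both odd, 2757 mod 4 = 1, 7877 mod 4 = 1, so the flip contributes +1; sign now -1
(7877/2757): 7877 mod 2757 = 2363, so (7877/2757) = (2363/2757)
flip (2363/2757) -> (2757/2363): both odd, 2363 mod 4 = 3, 2757 mod 4 = 1, so the flip contributes +1; sign now -1
(2757/2363): 2757 mod 2363 = 394, so (2757/2363) = (394/2363)
factor out 2^1: 394 = 2^1·197; with 2363 mod 8 = 3, (2/2363) = -1; sign now +1; continue with (197/2363)
flip (197/2363) -> (2363/197): both odd, 197 mod 4 = 1, 2363 mod 4 = 3, so the flip contributes +1; sign now +1
(2363/197): 2363 mod 197 = 196, so (2363/197) = (196/197)
factor out 2^2: 196 = 2^2·49; with 197 mod 8 = 5, (2/197) = -1; sign now +1; continue with (49/197)
flip (49/197) -> (197/49): both odd, 49 mod 4 = 1, 197 mod 4 = 1, so the flip contributes +1; sign now +1
(197/49): 197 mod 49 = 1, so (197/49) = (1/49)
reached (1/49) = 1, so the symbol is +1

1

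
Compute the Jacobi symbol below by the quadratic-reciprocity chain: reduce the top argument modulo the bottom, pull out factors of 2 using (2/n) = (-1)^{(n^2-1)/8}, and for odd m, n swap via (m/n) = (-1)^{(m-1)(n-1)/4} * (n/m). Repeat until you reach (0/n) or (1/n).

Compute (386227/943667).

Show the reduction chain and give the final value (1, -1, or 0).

flip (386227/943667) -> (943667/386227): both odd, 386227 mod 4 = 3, 943667 mod 4 = 3, so the flip contributes -1; sign now -1
(943667/386227): 943667 mod 386227 = 171213, so (943667/386227) = (171213/386227)
flip (171213/386227) -> (386227/171213): both odd, 171213 mod 4 = 1, 386227 mod 4 = 3, so the flip contributes +1; sign now -1
(386227/171213): 386227 mod 171213 = 43801, so (386227/171213) = (43801/171213)
flip (43801/171213) -> (171213/43801): both odd, 43801 mod 4 = 1, 171213 mod 4 = 1, so the flip contributes +1; sign now -1
(171213/43801): 171213 mod 43801 = 39810, so (171213/43801) = (39810/43801)
factor out 2^1: 39810 = 2^1·19905; with 43801 mod 8 = 1, (2/43801) = +1; sign now -1; continue with (19905/43801)
flip (19905/43801) -> (43801/19905): both odd, 19905 mod 4 = 1, 43801 mod 4 = 1, so the flip contributes +1; sign now -1
(43801/19905): 43801 mod 19905 = 3991, so (43801/19905) = (3991/19905)
flip (3991/19905) -> (19905/3991): both odd, 3991 mod 4 = 3, 19905 mod 4 = 1, so the flip contributes +1; sign now -1
(19905/3991): 19905 mod 3991 = 3941, so (19905/3991) = (3941/3991)
flip (3941/3991) -> (3991/3941): both odd, 3941 mod 4 = 1, 3991 mod 4 = 3, so the flip contributes +1; sign now -1
(3991/3941): 3991 mod 3941 = 50, so (3991/3941) = (50/3941)
factor out 2^1: 50 = 2^1·25; with 3941 mod 8 = 5, (2/3941) = -1; sign now +1; continue with (25/3941)
flip (25/3941) -> (3941/25): both odd, 25 mod 4 = 1, 3941 mod 4 = 1, so the flip contributes +1; sign now +1
(3941/25): 3941 mod 25 = 16, so (3941/25) = (16/25)
factor out 2^4: 16 = 2^4·1; with 25 mod 8 = 1, (2/25) = +1; sign now +1; continue with (1/25)
reached (1/25) = 1, so the symbol is +1

1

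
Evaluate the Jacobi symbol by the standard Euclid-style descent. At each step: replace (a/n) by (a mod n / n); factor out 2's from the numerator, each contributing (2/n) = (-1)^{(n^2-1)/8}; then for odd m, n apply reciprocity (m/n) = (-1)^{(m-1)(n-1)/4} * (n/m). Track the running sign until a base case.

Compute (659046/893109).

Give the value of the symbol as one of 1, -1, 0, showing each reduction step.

0

659046 = 2^1·329523; (2/893109) = -1 since 893109 mod 8 = 5, so (659046/893109) = (-1)^1·(329523/893109); sign now -1
reciprocity: (329523/893109) = +1·(893109/329523) since 329523 mod 4 = 3, 893109 mod 4 = 1; sign now -1
(893109/329523) = (234063/329523)   [reduce mod 329523]
reciprocity: (234063/329523) = -1·(329523/234063) since 234063 mod 4 = 3, 329523 mod 4 = 3; sign now +1
(329523/234063) = (95460/234063)   [reduce mod 234063]
95460 = 2^2·23865; (2/234063) = +1 since 234063 mod 8 = 7, so (95460/234063) = (+1)^2·(23865/234063); sign now +1
reciprocity: (23865/234063) = +1·(234063/23865) since 23865 mod 4 = 1, 234063 mod 4 = 3; sign now +1
(234063/23865) = (19278/23865)   [reduce mod 23865]
19278 = 2^1·9639; (2/23865) = +1 since 23865 mod 8 = 1, so (19278/23865) = (+1)^1·(9639/23865); sign now +1
reciprocity: (9639/23865) = +1·(23865/9639) since 9639 mod 4 = 3, 23865 mod 4 = 1; sign now +1
(23865/9639) = (4587/9639)   [reduce mod 9639]
reciprocity: (4587/9639) = -1·(9639/4587) since 4587 mod 4 = 3, 9639 mod 4 = 3; sign now -1
(9639/4587) = (465/4587)   [reduce mod 4587]
reciprocity: (465/4587) = +1·(4587/465) since 465 mod 4 = 1, 4587 mod 4 = 3; sign now -1
(4587/465) = (402/465)   [reduce mod 465]
402 = 2^1·201; (2/465) = +1 since 465 mod 8 = 1, so (402/465) = (+1)^1·(201/465); sign now -1
reciprocity: (201/465) = +1·(465/201) since 201 mod 4 = 1, 465 mod 4 = 1; sign now -1
(465/201) = (63/201)   [reduce mod 201]
reciprocity: (63/201) = +1·(201/63) since 63 mod 4 = 3, 201 mod 4 = 1; sign now -1
(201/63) = (12/63)   [reduce mod 63]
12 = 2^2·3; (2/63) = +1 since 63 mod 8 = 7, so (12/63) = (+1)^2·(3/63); sign now -1
reciprocity: (3/63) = -1·(63/3) since 3 mod 4 = 3, 63 mod 4 = 3; sign now +1
(63/3) = (0/3)   [reduce mod 3]
(0/3) = 0   [gcd(a, n) > 1]; final value = 0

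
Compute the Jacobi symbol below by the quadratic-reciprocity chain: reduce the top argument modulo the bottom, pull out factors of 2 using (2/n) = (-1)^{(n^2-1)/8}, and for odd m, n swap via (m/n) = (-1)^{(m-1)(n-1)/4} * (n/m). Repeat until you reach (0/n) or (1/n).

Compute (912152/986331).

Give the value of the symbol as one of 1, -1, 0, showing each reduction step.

-1

912152 = 2^3·114019; (2/986331) = -1 since 986331 mod 8 = 3, so (912152/986331) = (-1)^3·(114019/986331); sign now -1
reciprocity: (114019/986331) = -1·(986331/114019) since 114019 mod 4 = 3, 986331 mod 4 = 3; sign now +1
(986331/114019) = (74179/114019)   [reduce mod 114019]
reciprocity: (74179/114019) = -1·(114019/74179) since 74179 mod 4 = 3, 114019 mod 4 = 3; sign now -1
(114019/74179) = (39840/74179)   [reduce mod 74179]
39840 = 2^5·1245; (2/74179) = -1 since 74179 mod 8 = 3, so (39840/74179) = (-1)^5·(1245/74179); sign now +1
reciprocity: (1245/74179) = +1·(74179/1245) since 1245 mod 4 = 1, 74179 mod 4 = 3; sign now +1
(74179/1245) = (724/1245)   [reduce mod 1245]
724 = 2^2·181; (2/1245) = -1 since 1245 mod 8 = 5, so (724/1245) = (-1)^2·(181/1245); sign now +1
reciprocity: (181/1245) = +1·(1245/181) since 181 mod 4 = 1, 1245 mod 4 = 1; sign now +1
(1245/181) = (159/181)   [reduce mod 181]
reciprocity: (159/181) = +1·(181/159) since 159 mod 4 = 3, 181 mod 4 = 1; sign now +1
(181/159) = (22/159)   [reduce mod 159]
22 = 2^1·11; (2/159) = +1 since 159 mod 8 = 7, so (22/159) = (+1)^1·(11/159); sign now +1
reciprocity: (11/159) = -1·(159/11) since 11 mod 4 = 3, 159 mod 4 = 3; sign now -1
(159/11) = (5/11)   [reduce mod 11]
reciprocity: (5/11) = +1·(11/5) since 5 mod 4 = 1, 11 mod 4 = 3; sign now -1
(11/5) = (1/5)   [reduce mod 5]
(1/5) = 1; final value = sign = -1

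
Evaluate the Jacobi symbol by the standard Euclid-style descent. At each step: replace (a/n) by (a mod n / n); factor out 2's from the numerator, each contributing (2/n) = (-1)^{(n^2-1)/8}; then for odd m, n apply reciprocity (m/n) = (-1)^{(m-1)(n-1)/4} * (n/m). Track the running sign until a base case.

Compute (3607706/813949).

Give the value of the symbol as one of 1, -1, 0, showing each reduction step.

1

(3607706/813949): 3607706 mod 813949 = 351910, so (3607706/813949) = (351910/813949)
factor out 2^1: 351910 = 2^1·175955; with 813949 mod 8 = 5, (2/813949) = -1; sign now -1; continue with (175955/813949)
flip (175955/813949) -> (813949/175955): both odd, 175955 mod 4 = 3, 813949 mod 4 = 1, so the flip contributes +1; sign now -1
(813949/175955): 813949 mod 175955 = 110129, so (813949/175955) = (110129/175955)
flip (110129/175955) -> (175955/110129): both odd, 110129 mod 4 = 1, 175955 mod 4 = 3, so the flip contributes +1; sign now -1
(175955/110129): 175955 mod 110129 = 65826, so (175955/110129) = (65826/110129)
factor out 2^1: 65826 = 2^1·32913; with 110129 mod 8 = 1, (2/110129) = +1; sign now -1; continue with (32913/110129)
flip (32913/110129) -> (110129/32913): both odd, 32913 mod 4 = 1, 110129 mod 4 = 1, so the flip contributes +1; sign now -1
(110129/32913): 110129 mod 32913 = 11390, so (110129/32913) = (11390/32913)
factor out 2^1: 11390 = 2^1·5695; with 32913 mod 8 = 1, (2/32913) = +1; sign now -1; continue with (5695/32913)
flip (5695/32913) -> (32913/5695): both odd, 5695 mod 4 = 3, 32913 mod 4 = 1, so the flip contributes +1; sign now -1
(32913/5695): 32913 mod 5695 = 4438, so (32913/5695) = (4438/5695)
factor out 2^1: 4438 = 2^1·2219; with 5695 mod 8 = 7, (2/5695) = +1; sign now -1; continue with (2219/5695)
flip (2219/5695) -> (5695/2219): both odd, 2219 mod 4 = 3, 5695 mod 4 = 3, so the flip contributes -1; sign now +1
(5695/2219): 5695 mod 2219 = 1257, so (5695/2219) = (1257/2219)
flip (1257/2219) -> (2219/1257): both odd, 1257 mod 4 = 1, 2219 mod 4 = 3, so the flip contributes +1; sign now +1
(2219/1257): 2219 mod 1257 = 962, so (2219/1257) = (962/1257)
factor out 2^1: 962 = 2^1·481; with 1257 mod 8 = 1, (2/1257) = +1; sign now +1; continue with (481/1257)
flip (481/1257) -> (1257/481): both odd, 481 mod 4 = 1, 1257 mod 4 = 1, so the flip contributes +1; sign now +1
(1257/481): 1257 mod 481 = 295, so (1257/481) = (295/481)
flip (295/481) -> (481/295): both odd, 295 mod 4 = 3, 481 mod 4 = 1, so the flip contributes +1; sign now +1
(481/295): 481 mod 295 = 186, so (481/295) = (186/295)
factor out 2^1: 186 = 2^1·93; with 295 mod 8 = 7, (2/295) = +1; sign now +1; continue with (93/295)
flip (93/295) -> (295/93): both odd, 93 mod 4 = 1, 295 mod 4 = 3, so the flip contributes +1; sign now +1
(295/93): 295 mod 93 = 16, so (295/93) = (16/93)
factor out 2^4: 16 = 2^4·1; with 93 mod 8 = 5, (2/93) = -1; sign now +1; continue with (1/93)
reached (1/93) = 1, so the symbol is +1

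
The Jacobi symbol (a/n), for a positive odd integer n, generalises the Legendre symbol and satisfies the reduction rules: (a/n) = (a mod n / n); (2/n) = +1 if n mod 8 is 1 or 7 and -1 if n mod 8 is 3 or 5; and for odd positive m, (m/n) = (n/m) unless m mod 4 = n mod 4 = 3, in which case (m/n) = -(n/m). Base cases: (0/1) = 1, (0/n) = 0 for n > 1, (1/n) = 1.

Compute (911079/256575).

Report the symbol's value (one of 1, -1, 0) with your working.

0

(911079/256575) = (141354/256575)   [reduce mod 256575]
141354 = 2^1·70677; (2/256575) = +1 since 256575 mod 8 = 7, so (141354/256575) = (+1)^1·(70677/256575); sign now +1
reciprocity: (70677/256575) = +1·(256575/70677) since 70677 mod 4 = 1, 256575 mod 4 = 3; sign now +1
(256575/70677) = (44544/70677)   [reduce mod 70677]
44544 = 2^9·87; (2/70677) = -1 since 70677 mod 8 = 5, so (44544/70677) = (-1)^9·(87/70677); sign now -1
reciprocity: (87/70677) = +1·(70677/87) since 87 mod 4 = 3, 70677 mod 4 = 1; sign now -1
(70677/87) = (33/87)   [reduce mod 87]
reciprocity: (33/87) = +1·(87/33) since 33 mod 4 = 1, 87 mod 4 = 3; sign now -1
(87/33) = (21/33)   [reduce mod 33]
reciprocity: (21/33) = +1·(33/21) since 21 mod 4 = 1, 33 mod 4 = 1; sign now -1
(33/21) = (12/21)   [reduce mod 21]
12 = 2^2·3; (2/21) = -1 since 21 mod 8 = 5, so (12/21) = (-1)^2·(3/21); sign now -1
reciprocity: (3/21) = +1·(21/3) since 3 mod 4 = 3, 21 mod 4 = 1; sign now -1
(21/3) = (0/3)   [reduce mod 3]
(0/3) = 0   [gcd(a, n) > 1]; final value = 0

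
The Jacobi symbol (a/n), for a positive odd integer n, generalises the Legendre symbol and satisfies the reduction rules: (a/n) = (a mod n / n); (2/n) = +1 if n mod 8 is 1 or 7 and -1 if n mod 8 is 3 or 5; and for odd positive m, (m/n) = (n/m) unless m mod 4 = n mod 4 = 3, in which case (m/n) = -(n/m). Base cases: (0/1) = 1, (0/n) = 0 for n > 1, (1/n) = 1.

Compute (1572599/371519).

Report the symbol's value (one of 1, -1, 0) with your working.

(1572599/371519): 1572599 mod 371519 = 86523, so (1572599/371519) = (86523/371519)
flip (86523/371519) -> (371519/86523): both odd, 86523 mod 4 = 3, 371519 mod 4 = 3, so the flip contributes -1; sign now -1
(371519/86523): 371519 mod 86523 = 25427, so (371519/86523) = (25427/86523)
flip (25427/86523) -> (86523/25427): both odd, 25427 mod 4 = 3, 86523 mod 4 = 3, so the flip contributes -1; sign now +1
(86523/25427): 86523 mod 25427 = 10242, so (86523/25427) = (10242/25427)
factor out 2^1: 10242 = 2^1·5121; with 25427 mod 8 = 3, (2/25427) = -1; sign now -1; continue with (5121/25427)
flip (5121/25427) -> (25427/5121): both odd, 5121 mod 4 = 1, 25427 mod 4 = 3, so the flip contributes +1; sign now -1
(25427/5121): 25427 mod 5121 = 4943, so (25427/5121) = (4943/5121)
flip (4943/5121) -> (5121/4943): both odd, 4943 mod 4 = 3, 5121 mod 4 = 1, so the flip contributes +1; sign now -1
(5121/4943): 5121 mod 4943 = 178, so (5121/4943) = (178/4943)
factor out 2^1: 178 = 2^1·89; with 4943 mod 8 = 7, (2/4943) = +1; sign now -1; continue with (89/4943)
flip (89/4943) -> (4943/89): both odd, 89 mod 4 = 1, 4943 mod 4 = 3, so the flip contributes +1; sign now -1
(4943/89): 4943 mod 89 = 48, so (4943/89) = (48/89)
factor out 2^4: 48 = 2^4·3; with 89 mod 8 = 1, (2/89) = +1; sign now -1; continue with (3/89)
flip (3/89) -> (89/3): both odd, 3 mod 4 = 3, 89 mod 4 = 1, so the flip contributes +1; sign now -1
(89/3): 89 mod 3 = 2, so (89/3) = (2/3)
factor out 2^1: 2 = 2^1·1; with 3 mod 8 = 3, (2/3) = -1; sign now +1; continue with (1/3)
reached (1/3) = 1, so the symbol is +1

1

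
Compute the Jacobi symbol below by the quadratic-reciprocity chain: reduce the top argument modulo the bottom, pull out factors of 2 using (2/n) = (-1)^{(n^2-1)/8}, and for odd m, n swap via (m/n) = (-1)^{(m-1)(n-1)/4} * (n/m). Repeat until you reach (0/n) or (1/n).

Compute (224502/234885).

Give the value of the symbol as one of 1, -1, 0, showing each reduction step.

factor out 2^1: 224502 = 2^1·112251; with 234885 mod 8 = 5, (2/234885) = -1; sign now -1; continue with (112251/234885)
flip (112251/234885) -> (234885/112251): both odd, 112251 mod 4 = 3, 234885 mod 4 = 1, so the flip contributes +1; sign now -1
(234885/112251): 234885 mod 112251 = 10383, so (234885/112251) = (10383/112251)
flip (10383/112251) -> (112251/10383): both odd, 10383 mod 4 = 3, 112251 mod 4 = 3, so the flip contributes -1; sign now +1
(112251/10383): 112251 mod 10383 = 8421, so (112251/10383) = (8421/10383)
flip (8421/10383) -> (10383/8421): both odd, 8421 mod 4 = 1, 10383 mod 4 = 3, so the flip contributes +1; sign now +1
(10383/8421): 10383 mod 8421 = 1962, so (10383/8421) = (1962/8421)
factor out 2^1: 1962 = 2^1·981; with 8421 mod 8 = 5, (2/8421) = -1; sign now -1; continue with (981/8421)
flip (981/8421) -> (8421/981): both odd, 981 mod 4 = 1, 8421 mod 4 = 1, so the flip contributes +1; sign now -1
(8421/981): 8421 mod 981 = 573, so (8421/981) = (573/981)
flip (573/981) -> (981/573): both odd, 573 mod 4 = 1, 981 mod 4 = 1, so the flip contributes +1; sign now -1
(981/573): 981 mod 573 = 408, so (981/573) = (408/573)
factor out 2^3: 408 = 2^3·51; with 573 mod 8 = 5, (2/573) = -1; sign now +1; continue with (51/573)
flip (51/573) -> (573/51): both odd, 51 mod 4 = 3, 573 mod 4 = 1, so the flip contributes +1; sign now +1
(573/51): 573 mod 51 = 12, so (573/51) = (12/51)
factor out 2^2: 12 = 2^2·3; with 51 mod 8 = 3, (2/51) = -1; sign now +1; continue with (3/51)
flip (3/51) -> (51/3): both odd, 3 mod 4 = 3, 51 mod 4 = 3, so the flip contributes -1; sign now -1
(51/3): 51 mod 3 = 0, so (51/3) = (0/3)
reached (0/3); gcd(a, n) > 1, so (0/3) = 0 and the symbol is 0

0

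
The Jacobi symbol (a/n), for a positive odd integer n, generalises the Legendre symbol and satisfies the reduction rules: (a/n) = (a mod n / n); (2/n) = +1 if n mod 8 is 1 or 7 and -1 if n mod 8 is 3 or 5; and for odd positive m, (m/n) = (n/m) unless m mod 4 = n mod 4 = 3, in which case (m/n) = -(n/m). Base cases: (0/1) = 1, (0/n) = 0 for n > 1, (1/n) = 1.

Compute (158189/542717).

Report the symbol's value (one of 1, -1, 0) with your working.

flip (158189/542717) -> (542717/158189): both odd, 158189 mod 4 = 1, 542717 mod 4 = 1, so the flip contributes +1; sign now +1
(542717/158189): 542717 mod 158189 = 68150, so (542717/158189) = (68150/158189)
factor out 2^1: 68150 = 2^1·34075; with 158189 mod 8 = 5, (2/158189) = -1; sign now -1; continue with (34075/158189)
flip (34075/158189) -> (158189/34075): both odd, 34075 mod 4 = 3, 158189 mod 4 = 1, so the flip contributes +1; sign now -1
(158189/34075): 158189 mod 34075 = 21889, so (158189/34075) = (21889/34075)
flip (21889/34075) -> (34075/21889): both odd, 21889 mod 4 = 1, 34075 mod 4 = 3, so the flip contributes +1; sign now -1
(34075/21889): 34075 mod 21889 = 12186, so (34075/21889) = (12186/21889)
factor out 2^1: 12186 = 2^1·6093; with 21889 mod 8 = 1, (2/21889) = +1; sign now -1; continue with (6093/21889)
flip (6093/21889) -> (21889/6093): both odd, 6093 mod 4 = 1, 21889 mod 4 = 1, so the flip contributes +1; sign now -1
(21889/6093): 21889 mod 6093 = 3610, so (21889/6093) = (3610/6093)
factor out 2^1: 3610 = 2^1·1805; with 6093 mod 8 = 5, (2/6093) = -1; sign now +1; continue with (1805/6093)
flip (1805/6093) -> (6093/1805): both odd, 1805 mod 4 = 1, 6093 mod 4 = 1, so the flip contributes +1; sign now +1
(6093/1805): 6093 mod 1805 = 678, so (6093/1805) = (678/1805)
factor out 2^1: 678 = 2^1·339; with 1805 mod 8 = 5, (2/1805) = -1; sign now -1; continue with (339/1805)
flip (339/1805) -> (1805/339): both odd, 339 mod 4 = 3, 1805 mod 4 = 1, so the flip contributes +1; sign now -1
(1805/339): 1805 mod 339 = 110, so (1805/339) = (110/339)
factor out 2^1: 110 = 2^1·55; with 339 mod 8 = 3, (2/339) = -1; sign now +1; continue with (55/339)
flip (55/339) -> (339/55): both odd, 55 mod 4 = 3, 339 mod 4 = 3, so the flip contributes -1; sign now -1
(339/55): 339 mod 55 = 9, so (339/55) = (9/55)
flip (9/55) -> (55/9): both odd, 9 mod 4 = 1, 55 mod 4 = 3, so the flip contributes +1; sign now -1
(55/9): 55 mod 9 = 1, so (55/9) = (1/9)
reached (1/9) = 1, so the symbol is -1

-1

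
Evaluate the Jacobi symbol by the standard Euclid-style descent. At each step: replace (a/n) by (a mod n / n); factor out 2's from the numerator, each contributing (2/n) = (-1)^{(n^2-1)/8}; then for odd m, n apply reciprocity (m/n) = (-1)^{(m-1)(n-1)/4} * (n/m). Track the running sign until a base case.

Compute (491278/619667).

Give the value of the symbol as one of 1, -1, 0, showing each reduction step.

factor out 2^1: 491278 = 2^1·245639; with 619667 mod 8 = 3, (2/619667) = -1; sign now -1; continue with (245639/619667)
flip (245639/619667) -> (619667/245639): both odd, 245639 mod 4 = 3, 619667 mod 4 = 3, so the flip contributes -1; sign now +1
(619667/245639): 619667 mod 245639 = 128389, so (619667/245639) = (128389/245639)
flip (128389/245639) -> (245639/128389): both odd, 128389 mod 4 = 1, 245639 mod 4 = 3, so the flip contributes +1; sign now +1
(245639/128389): 245639 mod 128389 = 117250, so (245639/128389) = (117250/128389)
factor out 2^1: 117250 = 2^1·58625; with 128389 mod 8 = 5, (2/128389) = -1; sign now -1; continue with (58625/128389)
flip (58625/128389) -> (128389/58625): both odd, 58625 mod 4 = 1, 128389 mod 4 = 1, so the flip contributes +1; sign now -1
(128389/58625): 128389 mod 58625 = 11139, so (128389/58625) = (11139/58625)
flip (11139/58625) -> (58625/11139): both odd, 11139 mod 4 = 3, 58625 mod 4 = 1, so the flip contributes +1; sign now -1
(58625/11139): 58625 mod 11139 = 2930, so (58625/11139) = (2930/11139)
factor out 2^1: 2930 = 2^1·1465; with 11139 mod 8 = 3, (2/11139) = -1; sign now +1; continue with (1465/11139)
flip (1465/11139) -> (11139/1465): both odd, 1465 mod 4 = 1, 11139 mod 4 = 3, so the flip contributes +1; sign now +1
(11139/1465): 11139 mod 1465 = 884, so (11139/1465) = (884/1465)
factor out 2^2: 884 = 2^2·221; with 1465 mod 8 = 1, (2/1465) = +1; sign now +1; continue with (221/1465)
flip (221/1465) -> (1465/221): both odd, 221 mod 4 = 1, 1465 mod 4 = 1, so the flip contributes +1; sign now +1
(1465/221): 1465 mod 221 = 139, so (1465/221) = (139/221)
flip (139/221) -> (221/139): both odd, 139 mod 4 = 3, 221 mod 4 = 1, so the flip contributes +1; sign now +1
(221/139): 221 mod 139 = 82, so (221/139) = (82/139)
factor out 2^1: 82 = 2^1·41; with 139 mod 8 = 3, (2/139) = -1; sign now -1; continue with (41/139)
flip (41/139) -> (139/41): both odd, 41 mod 4 = 1, 139 mod 4 = 3, so the flip contributes +1; sign now -1
(139/41): 139 mod 41 = 16, so (139/41) = (16/41)
factor out 2^4: 16 = 2^4·1; with 41 mod 8 = 1, (2/41) = +1; sign now -1; continue with (1/41)
reached (1/41) = 1, so the symbol is -1

-1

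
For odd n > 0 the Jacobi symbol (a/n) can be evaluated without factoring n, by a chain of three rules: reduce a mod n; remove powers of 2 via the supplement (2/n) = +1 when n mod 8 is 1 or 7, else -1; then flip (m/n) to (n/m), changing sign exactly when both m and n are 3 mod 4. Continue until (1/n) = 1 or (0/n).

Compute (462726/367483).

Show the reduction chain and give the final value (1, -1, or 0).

(462726/367483) = (95243/367483)   [reduce mod 367483]
reciprocity: (95243/367483) = -1·(367483/95243) since 95243 mod 4 = 3, 367483 mod 4 = 3; sign now -1
(367483/95243) = (81754/95243)   [reduce mod 95243]
81754 = 2^1·40877; (2/95243) = -1 since 95243 mod 8 = 3, so (81754/95243) = (-1)^1·(40877/95243); sign now +1
reciprocity: (40877/95243) = +1·(95243/40877) since 40877 mod 4 = 1, 95243 mod 4 = 3; sign now +1
(95243/40877) = (13489/40877)   [reduce mod 40877]
reciprocity: (13489/40877) = +1·(40877/13489) since 13489 mod 4 = 1, 40877 mod 4 = 1; sign now +1
(40877/13489) = (410/13489)   [reduce mod 13489]
410 = 2^1·205; (2/13489) = +1 since 13489 mod 8 = 1, so (410/13489) = (+1)^1·(205/13489); sign now +1
reciprocity: (205/13489) = +1·(13489/205) since 205 mod 4 = 1, 13489 mod 4 = 1; sign now +1
(13489/205) = (164/205)   [reduce mod 205]
164 = 2^2·41; (2/205) = -1 since 205 mod 8 = 5, so (164/205) = (-1)^2·(41/205); sign now +1
reciprocity: (41/205) = +1·(205/41) since 41 mod 4 = 1, 205 mod 4 = 1; sign now +1
(205/41) = (0/41)   [reduce mod 41]
(0/41) = 0   [gcd(a, n) > 1]; final value = 0

0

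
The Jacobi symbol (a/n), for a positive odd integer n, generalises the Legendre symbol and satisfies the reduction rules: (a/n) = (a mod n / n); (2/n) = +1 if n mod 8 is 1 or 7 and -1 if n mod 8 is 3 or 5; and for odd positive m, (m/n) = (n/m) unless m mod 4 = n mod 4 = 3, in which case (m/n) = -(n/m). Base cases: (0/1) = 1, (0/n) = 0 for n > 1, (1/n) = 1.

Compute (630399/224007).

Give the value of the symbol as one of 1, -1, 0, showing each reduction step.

0

(630399/224007): 630399 mod 224007 = 182385, so (630399/224007) = (182385/224007)
flip (182385/224007) -> (224007/182385): both odd, 182385 mod 4 = 1, 224007 mod 4 = 3, so the flip contributes +1; sign now +1
(224007/182385): 224007 mod 182385 = 41622, so (224007/182385) = (41622/182385)
factor out 2^1: 41622 = 2^1·20811; with 182385 mod 8 = 1, (2/182385) = +1; sign now +1; continue with (20811/182385)
flip (20811/182385) -> (182385/20811): both odd, 20811 mod 4 = 3, 182385 mod 4 = 1, so the flip contributes +1; sign now +1
(182385/20811): 182385 mod 20811 = 15897, so (182385/20811) = (15897/20811)
flip (15897/20811) -> (20811/15897): both odd, 15897 mod 4 = 1, 20811 mod 4 = 3, so the flip contributes +1; sign now +1
(20811/15897): 20811 mod 15897 = 4914, so (20811/15897) = (4914/15897)
factor out 2^1: 4914 = 2^1·2457; with 15897 mod 8 = 1, (2/15897) = +1; sign now +1; continue with (2457/15897)
flip (2457/15897) -> (15897/2457): both odd, 2457 mod 4 = 1, 15897 mod 4 = 1, so the flip contributes +1; sign now +1
(15897/2457): 15897 mod 2457 = 1155, so (15897/2457) = (1155/2457)
flip (1155/2457) -> (2457/1155): both odd, 1155 mod 4 = 3, 2457 mod 4 = 1, so the flip contributes +1; sign now +1
(2457/1155): 2457 mod 1155 = 147, so (2457/1155) = (147/1155)
flip (147/1155) -> (1155/147): both odd, 147 mod 4 = 3, 1155 mod 4 = 3, so the flip contributes -1; sign now -1
(1155/147): 1155 mod 147 = 126, so (1155/147) = (126/147)
factor out 2^1: 126 = 2^1·63; with 147 mod 8 = 3, (2/147) = -1; sign now +1; continue with (63/147)
flip (63/147) -> (147/63): both odd, 63 mod 4 = 3, 147 mod 4 = 3, so the flip contributes -1; sign now -1
(147/63): 147 mod 63 = 21, so (147/63) = (21/63)
flip (21/63) -> (63/21): both odd, 21 mod 4 = 1, 63 mod 4 = 3, so the flip contributes +1; sign now -1
(63/21): 63 mod 21 = 0, so (63/21) = (0/21)
reached (0/21); gcd(a, n) > 1, so (0/21) = 0 and the symbol is 0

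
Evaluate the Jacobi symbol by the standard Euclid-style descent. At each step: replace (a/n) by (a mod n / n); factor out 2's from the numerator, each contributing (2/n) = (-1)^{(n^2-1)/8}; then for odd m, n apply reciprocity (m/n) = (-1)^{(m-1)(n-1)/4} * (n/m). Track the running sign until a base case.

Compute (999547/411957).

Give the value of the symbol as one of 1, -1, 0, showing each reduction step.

(999547/411957): 999547 mod 411957 = 175633, so (999547/411957) = (175633/411957)
flip (175633/411957) -> (411957/175633): both odd, 175633 mod 4 = 1, 411957 mod 4 = 1, so the flip contributes +1; sign now +1
(411957/175633): 411957 mod 175633 = 60691, so (411957/175633) = (60691/175633)
flip (60691/175633) -> (175633/60691): both odd, 60691 mod 4 = 3, 175633 mod 4 = 1, so the flip contributes +1; sign now +1
(175633/60691): 175633 mod 60691 = 54251, so (175633/60691) = (54251/60691)
flip (54251/60691) -> (60691/54251): both odd, 54251 mod 4 = 3, 60691 mod 4 = 3, so the flip contributes -1; sign now -1
(60691/54251): 60691 mod 54251 = 6440, so (60691/54251) = (6440/54251)
factor out 2^3: 6440 = 2^3·805; with 54251 mod 8 = 3, (2/54251) = -1; sign now +1; continue with (805/54251)
flip (805/54251) -> (54251/805): both odd, 805 mod 4 = 1, 54251 mod 4 = 3, so the flip contributes +1; sign now +1
(54251/805): 54251 mod 805 = 316, so (54251/805) = (316/805)
factor out 2^2: 316 = 2^2·79; with 805 mod 8 = 5, (2/805) = -1; sign now +1; continue with (79/805)
flip (79/805) -> (805/79): both odd, 79 mod 4 = 3, 805 mod 4 = 1, so the flip contributes +1; sign now +1
(805/79): 805 mod 79 = 15, so (805/79) = (15/79)
flip (15/79) -> (79/15): both odd, 15 mod 4 = 3, 79 mod 4 = 3, so the flip contributes -1; sign now -1
(79/15): 79 mod 15 = 4, so (79/15) = (4/15)
factor out 2^2: 4 = 2^2·1; with 15 mod 8 = 7, (2/15) = +1; sign now -1; continue with (1/15)
reached (1/15) = 1, so the symbol is -1

-1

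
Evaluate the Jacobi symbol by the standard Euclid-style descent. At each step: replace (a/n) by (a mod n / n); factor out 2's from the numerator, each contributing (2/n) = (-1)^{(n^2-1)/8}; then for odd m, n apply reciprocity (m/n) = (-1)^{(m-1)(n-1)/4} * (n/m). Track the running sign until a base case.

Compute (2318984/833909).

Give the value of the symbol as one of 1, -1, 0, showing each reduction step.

1

(2318984/833909): 2318984 mod 833909 = 651166, so (2318984/833909) = (651166/833909)
factor out 2^1: 651166 = 2^1·325583; with 833909 mod 8 = 5, (2/833909) = -1; sign now -1; continue with (325583/833909)
flip (325583/833909) -> (833909/325583): both odd, 325583 mod 4 = 3, 833909 mod 4 = 1, so the flip contributes +1; sign now -1
(833909/325583): 833909 mod 325583 = 182743, so (833909/325583) = (182743/325583)
flip (182743/325583) -> (325583/182743): both odd, 182743 mod 4 = 3, 325583 mod 4 = 3, so the flip contributes -1; sign now +1
(325583/182743): 325583 mod 182743 = 142840, so (325583/182743) = (142840/182743)
factor out 2^3: 142840 = 2^3·17855; with 182743 mod 8 = 7, (2/182743) = +1; sign now +1; continue with (17855/182743)
flip (17855/182743) -> (182743/17855): both odd, 17855 mod 4 = 3, 182743 mod 4 = 3, so the flip contributes -1; sign now -1
(182743/17855): 182743 mod 17855 = 4193, so (182743/17855) = (4193/17855)
flip (4193/17855) -> (17855/4193): both odd, 4193 mod 4 = 1, 17855 mod 4 = 3, so the flip contributes +1; sign now -1
(17855/4193): 17855 mod 4193 = 1083, so (17855/4193) = (1083/4193)
flip (1083/4193) -> (4193/1083): both odd, 1083 mod 4 = 3, 4193 mod 4 = 1, so the flip contributes +1; sign now -1
(4193/1083): 4193 mod 1083 = 944, so (4193/1083) = (944/1083)
factor out 2^4: 944 = 2^4·59; with 1083 mod 8 = 3, (2/1083) = -1; sign now -1; continue with (59/1083)
flip (59/1083) -> (1083/59): both odd, 59 mod 4 = 3, 1083 mod 4 = 3, so the flip contributes -1; sign now +1
(1083/59): 1083 mod 59 = 21, so (1083/59) = (21/59)
flip (21/59) -> (59/21): both odd, 21 mod 4 = 1, 59 mod 4 = 3, so the flip contributes +1; sign now +1
(59/21): 59 mod 21 = 17, so (59/21) = (17/21)
flip (17/21) -> (21/17): both odd, 17 mod 4 = 1, 21 mod 4 = 1, so the flip contributes +1; sign now +1
(21/17): 21 mod 17 = 4, so (21/17) = (4/17)
factor out 2^2: 4 = 2^2·1; with 17 mod 8 = 1, (2/17) = +1; sign now +1; continue with (1/17)
reached (1/17) = 1, so the symbol is +1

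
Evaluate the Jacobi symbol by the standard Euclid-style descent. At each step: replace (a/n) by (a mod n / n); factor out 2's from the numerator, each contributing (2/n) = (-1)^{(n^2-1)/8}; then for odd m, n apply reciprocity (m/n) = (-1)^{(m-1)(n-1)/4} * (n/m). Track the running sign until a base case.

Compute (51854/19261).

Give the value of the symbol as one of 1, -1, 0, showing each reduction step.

(51854/19261): 51854 mod 19261 = 13332, so (51854/19261) = (13332/19261)
factor out 2^2: 13332 = 2^2·3333; with 19261 mod 8 = 5, (2/19261) = -1; sign now +1; continue with (3333/19261)
flip (3333/19261) -> (19261/3333): both odd, 3333 mod 4 = 1, 19261 mod 4 = 1, so the flip contributes +1; sign now +1
(19261/3333): 19261 mod 3333 = 2596, so (19261/3333) = (2596/3333)
factor out 2^2: 2596 = 2^2·649; with 3333 mod 8 = 5, (2/3333) = -1; sign now +1; continue with (649/3333)
flip (649/3333) -> (3333/649): both odd, 649 mod 4 = 1, 3333 mod 4 = 1, so the flip contributes +1; sign now +1
(3333/649): 3333 mod 649 = 88, so (3333/649) = (88/649)
factor out 2^3: 88 = 2^3·11; with 649 mod 8 = 1, (2/649) = +1; sign now +1; continue with (11/649)
flip (11/649) -> (649/11): both odd, 11 mod 4 = 3, 649 mod 4 = 1, so the flip contributes +1; sign now +1
(649/11): 649 mod 11 = 0, so (649/11) = (0/11)
reached (0/11); gcd(a, n) > 1, so (0/11) = 0 and the symbol is 0

0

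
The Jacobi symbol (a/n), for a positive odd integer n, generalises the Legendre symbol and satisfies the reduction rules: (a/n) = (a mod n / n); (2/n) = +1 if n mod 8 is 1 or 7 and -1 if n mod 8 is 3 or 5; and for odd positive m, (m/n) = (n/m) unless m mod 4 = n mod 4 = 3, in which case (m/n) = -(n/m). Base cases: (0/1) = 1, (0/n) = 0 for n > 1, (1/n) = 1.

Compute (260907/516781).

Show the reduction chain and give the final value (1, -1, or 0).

reciprocity: (260907/516781) = +1·(516781/260907) since 260907 mod 4 = 3, 516781 mod 4 = 1; sign now +1
(516781/260907) = (255874/260907)   [reduce mod 260907]
255874 = 2^1·127937; (2/260907) = -1 since 260907 mod 8 = 3, so (255874/260907) = (-1)^1·(127937/260907); sign now -1
reciprocity: (127937/260907) = +1·(260907/127937) since 127937 mod 4 = 1, 260907 mod 4 = 3; sign now -1
(260907/127937) = (5033/127937)   [reduce mod 127937]
reciprocity: (5033/127937) = +1·(127937/5033) since 5033 mod 4 = 1, 127937 mod 4 = 1; sign now -1
(127937/5033) = (2112/5033)   [reduce mod 5033]
2112 = 2^6·33; (2/5033) = +1 since 5033 mod 8 = 1, so (2112/5033) = (+1)^6·(33/5033); sign now -1
reciprocity: (33/5033) = +1·(5033/33) since 33 mod 4 = 1, 5033 mod 4 = 1; sign now -1
(5033/33) = (17/33)   [reduce mod 33]
reciprocity: (17/33) = +1·(33/17) since 17 mod 4 = 1, 33 mod 4 = 1; sign now -1
(33/17) = (16/17)   [reduce mod 17]
16 = 2^4·1; (2/17) = +1 since 17 mod 8 = 1, so (16/17) = (+1)^4·(1/17); sign now -1
(1/17) = 1; final value = sign = -1

-1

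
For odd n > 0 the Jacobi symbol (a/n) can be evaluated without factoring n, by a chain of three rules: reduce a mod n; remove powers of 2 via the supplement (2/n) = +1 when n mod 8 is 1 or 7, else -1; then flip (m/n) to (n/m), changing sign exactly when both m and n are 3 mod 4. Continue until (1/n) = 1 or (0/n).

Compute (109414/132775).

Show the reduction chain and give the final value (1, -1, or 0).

-1

109414 = 2^1·54707; (2/132775) = +1 since 132775 mod 8 = 7, so (109414/132775) = (+1)^1·(54707/132775); sign now +1
reciprocity: (54707/132775) = -1·(132775/54707) since 54707 mod 4 = 3, 132775 mod 4 = 3; sign now -1
(132775/54707) = (23361/54707)   [reduce mod 54707]
reciprocity: (23361/54707) = +1·(54707/23361) since 23361 mod 4 = 1, 54707 mod 4 = 3; sign now -1
(54707/23361) = (7985/23361)   [reduce mod 23361]
reciprocity: (7985/23361) = +1·(23361/7985) since 7985 mod 4 = 1, 23361 mod 4 = 1; sign now -1
(23361/7985) = (7391/7985)   [reduce mod 7985]
reciprocity: (7391/7985) = +1·(7985/7391) since 7391 mod 4 = 3, 7985 mod 4 = 1; sign now -1
(7985/7391) = (594/7391)   [reduce mod 7391]
594 = 2^1·297; (2/7391) = +1 since 7391 mod 8 = 7, so (594/7391) = (+1)^1·(297/7391); sign now -1
reciprocity: (297/7391) = +1·(7391/297) since 297 mod 4 = 1, 7391 mod 4 = 3; sign now -1
(7391/297) = (263/297)   [reduce mod 297]
reciprocity: (263/297) = +1·(297/263) since 263 mod 4 = 3, 297 mod 4 = 1; sign now -1
(297/263) = (34/263)   [reduce mod 263]
34 = 2^1·17; (2/263) = +1 since 263 mod 8 = 7, so (34/263) = (+1)^1·(17/263); sign now -1
reciprocity: (17/263) = +1·(263/17) since 17 mod 4 = 1, 263 mod 4 = 3; sign now -1
(263/17) = (8/17)   [reduce mod 17]
8 = 2^3·1; (2/17) = +1 since 17 mod 8 = 1, so (8/17) = (+1)^3·(1/17); sign now -1
(1/17) = 1; final value = sign = -1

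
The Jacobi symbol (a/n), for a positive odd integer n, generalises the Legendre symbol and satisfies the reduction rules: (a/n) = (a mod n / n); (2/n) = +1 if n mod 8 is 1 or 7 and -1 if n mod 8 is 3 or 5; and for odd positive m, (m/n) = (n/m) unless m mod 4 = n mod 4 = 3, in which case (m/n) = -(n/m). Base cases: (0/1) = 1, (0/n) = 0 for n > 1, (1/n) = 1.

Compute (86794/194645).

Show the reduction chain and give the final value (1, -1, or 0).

86794 = 2^1·43397; (2/194645) = -1 since 194645 mod 8 = 5, so (86794/194645) = (-1)^1·(43397/194645); sign now -1
reciprocity: (43397/194645) = +1·(194645/43397) since 43397 mod 4 = 1, 194645 mod 4 = 1; sign now -1
(194645/43397) = (21057/43397)   [reduce mod 43397]
reciprocity: (21057/43397) = +1·(43397/21057) since 21057 mod 4 = 1, 43397 mod 4 = 1; sign now -1
(43397/21057) = (1283/21057)   [reduce mod 21057]
reciprocity: (1283/21057) = +1·(21057/1283) since 1283 mod 4 = 3, 21057 mod 4 = 1; sign now -1
(21057/1283) = (529/1283)   [reduce mod 1283]
reciprocity: (529/1283) = +1·(1283/529) since 529 mod 4 = 1, 1283 mod 4 = 3; sign now -1
(1283/529) = (225/529)   [reduce mod 529]
reciprocity: (225/529) = +1·(529/225) since 225 mod 4 = 1, 529 mod 4 = 1; sign now -1
(529/225) = (79/225)   [reduce mod 225]
reciprocity: (79/225) = +1·(225/79) since 79 mod 4 = 3, 225 mod 4 = 1; sign now -1
(225/79) = (67/79)   [reduce mod 79]
reciprocity: (67/79) = -1·(79/67) since 67 mod 4 = 3, 79 mod 4 = 3; sign now +1
(79/67) = (12/67)   [reduce mod 67]
12 = 2^2·3; (2/67) = -1 since 67 mod 8 = 3, so (12/67) = (-1)^2·(3/67); sign now +1
reciprocity: (3/67) = -1·(67/3) since 3 mod 4 = 3, 67 mod 4 = 3; sign now -1
(67/3) = (1/3)   [reduce mod 3]
(1/3) = 1; final value = sign = -1

-1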